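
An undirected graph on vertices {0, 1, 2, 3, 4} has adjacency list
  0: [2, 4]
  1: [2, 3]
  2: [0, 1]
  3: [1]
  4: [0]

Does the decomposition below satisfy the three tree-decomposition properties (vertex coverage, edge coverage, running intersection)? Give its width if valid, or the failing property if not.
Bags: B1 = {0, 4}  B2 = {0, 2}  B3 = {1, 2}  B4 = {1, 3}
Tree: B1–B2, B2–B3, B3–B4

Checking the three conditions: (i) the bags cover all of {0, 1, 2, 3, 4}; (ii) for each edge, some bag contains both endpoints; (iii) the bags containing any fixed vertex form a subtree. All hold, so the decomposition is valid with width 2 − 1 = 1.

Yes; width 1.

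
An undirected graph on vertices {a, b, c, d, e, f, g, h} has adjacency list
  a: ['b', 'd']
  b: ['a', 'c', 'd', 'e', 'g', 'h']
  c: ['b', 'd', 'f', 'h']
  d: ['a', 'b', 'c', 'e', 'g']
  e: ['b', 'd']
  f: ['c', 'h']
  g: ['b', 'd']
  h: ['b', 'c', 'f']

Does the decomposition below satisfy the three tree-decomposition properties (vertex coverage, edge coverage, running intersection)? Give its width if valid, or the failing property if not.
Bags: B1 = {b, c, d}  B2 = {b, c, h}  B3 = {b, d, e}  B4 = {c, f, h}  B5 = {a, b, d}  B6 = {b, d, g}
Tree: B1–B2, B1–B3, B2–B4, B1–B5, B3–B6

Every vertex of G appears in some bag (union = {a, b, c, d, e, f, g, h}); every edge is covered by a bag; and for each vertex v the set of bags containing v is connected in the bag tree. The decomposition is therefore valid. The largest bag has 3 vertices, so the width is 2.

Yes; width 2.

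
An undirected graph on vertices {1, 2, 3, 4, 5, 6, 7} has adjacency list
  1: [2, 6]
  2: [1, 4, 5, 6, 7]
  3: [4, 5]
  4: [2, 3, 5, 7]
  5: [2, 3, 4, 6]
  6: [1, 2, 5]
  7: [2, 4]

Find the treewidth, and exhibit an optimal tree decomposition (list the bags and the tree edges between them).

The largest bag has 3 vertices, giving width 2; this decomposition certifies tw(G) ≤ 2. For the lower bound, the 3 vertices {1, 2, 6} are pairwise adjacent, and any tree decomposition puts a clique entirely inside one bag — forcing width ≥ 2. Hence tw(G) = 2 exactly.

Treewidth 2.
Bags: B1 = {2, 4, 5}  B2 = {2, 5, 6}  B3 = {2, 4, 7}  B4 = {1, 2, 6}  B5 = {3, 4, 5}
Tree: B1–B2, B1–B3, B2–B4, B1–B5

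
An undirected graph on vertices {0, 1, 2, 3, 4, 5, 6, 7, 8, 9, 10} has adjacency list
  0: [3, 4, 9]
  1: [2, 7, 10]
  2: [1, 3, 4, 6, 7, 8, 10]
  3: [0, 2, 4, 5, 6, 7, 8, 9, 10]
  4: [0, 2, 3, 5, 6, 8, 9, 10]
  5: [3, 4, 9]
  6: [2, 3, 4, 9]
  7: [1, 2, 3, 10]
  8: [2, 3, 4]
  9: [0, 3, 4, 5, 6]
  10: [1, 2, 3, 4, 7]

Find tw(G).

A width-3 tree decomposition is:
Bags: B1 = {2, 3, 4, 6}  B2 = {3, 4, 6, 9}  B3 = {3, 4, 5, 9}  B4 = {0, 3, 4, 9}  B5 = {2, 3, 4, 10}  B6 = {2, 3, 4, 8}  B7 = {2, 3, 7, 10}  B8 = {1, 2, 7, 10}
Tree: B1–B2, B2–B3, B2–B4, B1–B5, B1–B6, B5–B7, B7–B8
Each bag holds 4 vertices, so the decomposition has width 3, which upper-bounds the treewidth. On the other hand G contains the 4-clique {1, 2, 7, 10}. A clique must lie in a single bag of any decomposition, so no decomposition can have width below 3. Combining the bounds, tw(G) = 3.

3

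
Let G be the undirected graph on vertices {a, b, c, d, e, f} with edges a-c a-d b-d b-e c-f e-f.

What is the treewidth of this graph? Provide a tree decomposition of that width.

Treewidth 2.
Bags: B1 = {a, c, d}  B2 = {b, c, d}  B3 = {b, c, e}  B4 = {c, e, f}
Tree: B1–B2, B2–B3, B3–B4

Each bag holds 3 vertices, so the decomposition has width 2, which upper-bounds the treewidth. Since c–a–d–b–e–f–c is a cycle in G, G is not acyclic. Forests are exactly the graphs of treewidth ≤ 1, so tw(G) ≥ 2. Therefore the treewidth is 2.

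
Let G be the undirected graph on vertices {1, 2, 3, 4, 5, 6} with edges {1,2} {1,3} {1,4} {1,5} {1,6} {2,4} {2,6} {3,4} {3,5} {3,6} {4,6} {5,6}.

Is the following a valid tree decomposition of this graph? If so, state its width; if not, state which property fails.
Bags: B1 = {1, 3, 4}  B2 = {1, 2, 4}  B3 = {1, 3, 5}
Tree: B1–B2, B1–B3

No — vertex 6 appears in no bag.

A tree decomposition must satisfy three properties: every vertex lies in some bag; for every edge, both endpoints lie together in some bag; and for every vertex, the bags containing it form a connected subtree. Here vertex 6 appears in no bag, so the decomposition is invalid.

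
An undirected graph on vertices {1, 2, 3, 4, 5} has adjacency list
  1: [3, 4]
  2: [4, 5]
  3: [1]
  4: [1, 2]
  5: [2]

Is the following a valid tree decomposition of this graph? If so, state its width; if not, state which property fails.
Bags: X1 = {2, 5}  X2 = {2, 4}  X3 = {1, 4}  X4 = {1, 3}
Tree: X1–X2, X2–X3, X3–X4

Yes; width 1.

Every vertex of G appears in some bag (union = {1, 2, 3, 4, 5}); every edge is covered by a bag; and for each vertex v the set of bags containing v is connected in the bag tree. The decomposition is therefore valid. The largest bag has 2 vertices, so the width is 1.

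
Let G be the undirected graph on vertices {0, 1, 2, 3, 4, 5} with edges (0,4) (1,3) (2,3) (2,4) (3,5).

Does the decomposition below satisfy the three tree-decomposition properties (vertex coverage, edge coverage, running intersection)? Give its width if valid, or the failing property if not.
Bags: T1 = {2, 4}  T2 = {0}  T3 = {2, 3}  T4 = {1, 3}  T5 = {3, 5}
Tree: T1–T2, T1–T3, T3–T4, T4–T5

No — edge (4,0) lies in no bag.

A tree decomposition must satisfy three properties: every vertex lies in some bag; for every edge, both endpoints lie together in some bag; and for every vertex, the bags containing it form a connected subtree. Here edge (4,0) lies in no bag, so the decomposition is invalid.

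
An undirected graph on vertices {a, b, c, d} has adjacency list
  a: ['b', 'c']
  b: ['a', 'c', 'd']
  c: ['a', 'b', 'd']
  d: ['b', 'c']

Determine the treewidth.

2

A width-2 tree decomposition is:
Bags: B1 = {a, b, c}  B2 = {b, c, d}
Tree: B1–B2
The largest bag has 3 vertices, giving width 2; this decomposition certifies tw(G) ≤ 2. Conversely, {b, c, d} is a clique of size 3, and the vertices of any clique must share a bag in every tree decomposition; so some bag has ≥ 3 vertices and tw(G) ≥ 2. Therefore the treewidth is 2.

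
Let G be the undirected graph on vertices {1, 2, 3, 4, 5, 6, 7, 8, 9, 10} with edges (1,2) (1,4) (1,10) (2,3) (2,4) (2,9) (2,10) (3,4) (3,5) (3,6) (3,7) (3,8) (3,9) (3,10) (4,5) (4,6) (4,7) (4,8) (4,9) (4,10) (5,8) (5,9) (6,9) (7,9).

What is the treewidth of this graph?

3

A width-3 tree decomposition is:
Bags: B1 = {3, 4, 7, 9}  B2 = {2, 3, 4, 9}  B3 = {3, 4, 5, 9}  B4 = {2, 3, 4, 10}  B5 = {3, 4, 6, 9}  B6 = {3, 4, 5, 8}  B7 = {1, 2, 4, 10}
Tree: B1–B2, B2–B3, B2–B4, B2–B5, B3–B6, B4–B7
Each bag holds 4 vertices, so the decomposition has width 3, which upper-bounds the treewidth. On the other hand G contains the 4-clique {1, 2, 4, 10}. A clique must lie in a single bag of any decomposition, so no decomposition can have width below 3. Combining the bounds, tw(G) = 3.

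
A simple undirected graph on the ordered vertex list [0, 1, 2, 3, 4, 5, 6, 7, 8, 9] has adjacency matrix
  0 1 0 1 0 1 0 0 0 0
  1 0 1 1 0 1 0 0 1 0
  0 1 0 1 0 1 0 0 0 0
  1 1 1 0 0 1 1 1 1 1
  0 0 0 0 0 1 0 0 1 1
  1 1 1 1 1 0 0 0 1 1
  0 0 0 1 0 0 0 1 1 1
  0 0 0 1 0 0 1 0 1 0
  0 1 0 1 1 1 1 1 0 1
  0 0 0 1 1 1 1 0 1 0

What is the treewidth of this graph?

A width-3 tree decomposition is:
Bags: B1 = {1, 3, 5, 8}  B2 = {0, 1, 3, 5}  B3 = {1, 2, 3, 5}  B4 = {3, 5, 8, 9}  B5 = {3, 6, 8, 9}  B6 = {4, 5, 8, 9}  B7 = {3, 6, 7, 8}
Tree: B1–B2, B2–B3, B1–B4, B4–B5, B4–B6, B5–B7
Each bag holds 4 vertices, so the decomposition has width 3, which upper-bounds the treewidth. Conversely, {0, 1, 3, 5} is a clique of size 4, and the vertices of any clique must share a bag in every tree decomposition; so some bag has ≥ 4 vertices and tw(G) ≥ 3. Hence tw(G) = 3 exactly.

3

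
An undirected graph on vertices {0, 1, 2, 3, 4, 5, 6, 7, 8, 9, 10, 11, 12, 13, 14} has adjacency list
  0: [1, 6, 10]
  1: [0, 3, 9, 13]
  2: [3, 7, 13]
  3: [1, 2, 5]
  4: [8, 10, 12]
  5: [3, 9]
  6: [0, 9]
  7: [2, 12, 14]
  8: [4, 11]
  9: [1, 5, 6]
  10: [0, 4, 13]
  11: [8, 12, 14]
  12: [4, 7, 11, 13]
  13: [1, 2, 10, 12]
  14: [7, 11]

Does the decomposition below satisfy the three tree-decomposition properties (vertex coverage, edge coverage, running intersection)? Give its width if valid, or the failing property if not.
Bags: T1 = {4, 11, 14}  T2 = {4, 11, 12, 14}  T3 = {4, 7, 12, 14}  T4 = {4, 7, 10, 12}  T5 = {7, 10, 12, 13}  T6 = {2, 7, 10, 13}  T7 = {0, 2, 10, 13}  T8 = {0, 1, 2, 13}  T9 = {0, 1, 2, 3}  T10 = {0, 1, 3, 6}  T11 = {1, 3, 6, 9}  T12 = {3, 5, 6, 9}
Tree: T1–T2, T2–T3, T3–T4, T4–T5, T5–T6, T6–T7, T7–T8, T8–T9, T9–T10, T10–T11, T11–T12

No — vertex 8 appears in no bag.

A tree decomposition must satisfy three properties: every vertex lies in some bag; for every edge, both endpoints lie together in some bag; and for every vertex, the bags containing it form a connected subtree. Here vertex 8 appears in no bag, so the decomposition is invalid.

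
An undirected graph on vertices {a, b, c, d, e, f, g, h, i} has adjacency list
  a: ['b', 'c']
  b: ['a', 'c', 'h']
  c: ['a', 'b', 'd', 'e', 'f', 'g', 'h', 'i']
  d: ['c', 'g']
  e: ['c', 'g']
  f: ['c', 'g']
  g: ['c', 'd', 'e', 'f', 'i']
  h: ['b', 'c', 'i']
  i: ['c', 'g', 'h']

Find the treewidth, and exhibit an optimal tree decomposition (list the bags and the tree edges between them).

Treewidth 2.
One optimal decomposition is:
Bags: B1 = {b, c, h}  B2 = {c, h, i}  B3 = {a, b, c}  B4 = {c, g, i}  B5 = {c, f, g}  B6 = {c, d, g}  B7 = {c, e, g}
Tree: B1–B2, B1–B3, B2–B4, B4–B5, B5–B6, B6–B7

Each bag holds 3 vertices, so the decomposition has width 2, which upper-bounds the treewidth. For the lower bound, the 3 vertices {c, d, g} are pairwise adjacent, and any tree decomposition puts a clique entirely inside one bag — forcing width ≥ 2. Combining the bounds, tw(G) = 2.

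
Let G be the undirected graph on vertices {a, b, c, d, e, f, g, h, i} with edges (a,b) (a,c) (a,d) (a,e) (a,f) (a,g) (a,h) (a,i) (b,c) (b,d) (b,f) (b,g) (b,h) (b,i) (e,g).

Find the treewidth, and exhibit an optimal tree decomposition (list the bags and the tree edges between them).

Treewidth 2.
One such decomposition:
Bags: B1 = {a, b, g}  B2 = {a, b, d}  B3 = {a, b, h}  B4 = {a, e, g}  B5 = {a, b, c}  B6 = {a, b, i}  B7 = {a, b, f}
Tree: B1–B2, B1–B3, B1–B4, B1–B5, B3–B6, B3–B7

Each bag holds 3 vertices, so the decomposition has width 2, which upper-bounds the treewidth. On the other hand G contains the 3-clique {a, e, g}. A clique must lie in a single bag of any decomposition, so no decomposition can have width below 2. The upper and lower bounds meet at 2, so that is the treewidth.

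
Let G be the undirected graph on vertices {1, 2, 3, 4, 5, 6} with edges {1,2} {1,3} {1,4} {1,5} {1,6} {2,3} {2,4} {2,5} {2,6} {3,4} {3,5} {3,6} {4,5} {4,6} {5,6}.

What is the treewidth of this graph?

A width-5 tree decomposition is:
Bags: B1 = {1, 2, 3, 4, 5, 6}
Tree: (single bag)
With just one bag of size 6, the width is 6 − 1 = 5, so tw(G) ≤ 5. On the other hand G contains the 6-clique {1, 2, 3, 4, 5, 6}. A clique must lie in a single bag of any decomposition, so no decomposition can have width below 5. Therefore the treewidth is 5.

5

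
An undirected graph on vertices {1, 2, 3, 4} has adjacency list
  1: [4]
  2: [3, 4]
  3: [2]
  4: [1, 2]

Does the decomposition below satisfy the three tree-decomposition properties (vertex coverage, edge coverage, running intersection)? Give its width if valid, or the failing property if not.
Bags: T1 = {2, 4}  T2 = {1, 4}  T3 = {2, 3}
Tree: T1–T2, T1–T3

Vertex coverage: the bags together contain {1, 2, 3, 4}, the full vertex set. Edge coverage: each edge of G has both endpoints in at least one bag. Running intersection: for every vertex, the bags containing it form a connected subtree. All three properties hold, so this is a valid tree decomposition of width max|bag| − 1 = 1, and hence tw(G) ≤ 1.

Yes; width 1.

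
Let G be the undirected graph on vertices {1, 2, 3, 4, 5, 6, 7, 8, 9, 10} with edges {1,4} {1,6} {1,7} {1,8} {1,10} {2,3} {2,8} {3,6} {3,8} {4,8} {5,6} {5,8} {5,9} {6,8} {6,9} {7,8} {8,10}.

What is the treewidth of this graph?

2

A width-2 tree decomposition is:
Bags: B1 = {5, 6, 8}  B2 = {3, 6, 8}  B3 = {2, 3, 8}  B4 = {5, 6, 9}  B5 = {1, 6, 8}  B6 = {1, 4, 8}  B7 = {1, 7, 8}  B8 = {1, 8, 10}
Tree: B1–B2, B2–B3, B1–B4, B1–B5, B5–B6, B6–B7, B6–B8
The largest bag has 3 vertices, giving width 2; this decomposition certifies tw(G) ≤ 2. On the other hand G contains the 3-clique {1, 8, 10}. A clique must lie in a single bag of any decomposition, so no decomposition can have width below 2. Hence tw(G) = 2 exactly.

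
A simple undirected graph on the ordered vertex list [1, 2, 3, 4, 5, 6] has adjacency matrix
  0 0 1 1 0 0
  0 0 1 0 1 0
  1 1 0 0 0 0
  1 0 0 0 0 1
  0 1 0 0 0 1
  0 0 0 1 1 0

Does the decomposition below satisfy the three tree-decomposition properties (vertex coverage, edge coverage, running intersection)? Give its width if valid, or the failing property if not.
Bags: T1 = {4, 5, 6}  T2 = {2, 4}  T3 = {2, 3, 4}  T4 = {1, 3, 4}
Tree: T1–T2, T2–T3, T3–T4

No — edge (5,2) lies in no bag.

A tree decomposition must satisfy three properties: every vertex lies in some bag; for every edge, both endpoints lie together in some bag; and for every vertex, the bags containing it form a connected subtree. Here edge (5,2) lies in no bag, so the decomposition is invalid.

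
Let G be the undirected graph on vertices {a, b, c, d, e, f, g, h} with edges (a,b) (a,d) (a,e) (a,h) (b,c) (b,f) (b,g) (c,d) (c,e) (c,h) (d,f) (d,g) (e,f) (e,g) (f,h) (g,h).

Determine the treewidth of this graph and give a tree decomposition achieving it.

The largest bag has 5 vertices, giving width 4; this decomposition certifies tw(G) ≤ 4. For the lower bound: the 5 vertex sets {a,b}, {d,g}, {f,h}, {e}, {c} are disjoint, each induces a connected subgraph, and every pair is joined by at least one edge of G. Contracting each set to a single vertex therefore yields K_{5} as a minor, and since treewidth is minor-monotone, tw(G) ≥ tw(K_{5}) = 4. Hence tw(G) = 4 exactly.

Treewidth 4.
Bags: B1 = {a, b, d, e, h}  B2 = {b, d, e, g, h}  B3 = {b, d, e, f, h}  B4 = {b, c, d, e, h}
Tree: B1–B2, B2–B3, B3–B4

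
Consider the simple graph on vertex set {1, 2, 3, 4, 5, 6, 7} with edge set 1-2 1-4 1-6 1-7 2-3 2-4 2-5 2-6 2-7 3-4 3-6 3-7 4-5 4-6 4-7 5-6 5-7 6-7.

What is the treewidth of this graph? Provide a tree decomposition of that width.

Every bag has size at most 5, so the width is 5 − 1 = 4 and tw(G) ≤ 4. Conversely, {1, 2, 4, 6, 7} is a clique of size 5, and the vertices of any clique must share a bag in every tree decomposition; so some bag has ≥ 5 vertices and tw(G) ≥ 4. Combining the bounds, tw(G) = 4.

Treewidth 4.
Bags: B1 = {2, 4, 5, 6, 7}  B2 = {2, 3, 4, 6, 7}  B3 = {1, 2, 4, 6, 7}
Tree: B1–B2, B1–B3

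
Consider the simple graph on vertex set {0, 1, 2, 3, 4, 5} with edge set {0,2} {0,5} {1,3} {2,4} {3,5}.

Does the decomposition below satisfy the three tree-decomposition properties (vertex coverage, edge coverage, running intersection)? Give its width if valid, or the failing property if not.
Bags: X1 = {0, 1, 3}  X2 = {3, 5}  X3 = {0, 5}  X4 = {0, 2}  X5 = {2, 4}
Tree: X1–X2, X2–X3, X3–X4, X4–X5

No — bags containing vertex 0 are not connected in the tree.

A tree decomposition must satisfy three properties: every vertex lies in some bag; for every edge, both endpoints lie together in some bag; and for every vertex, the bags containing it form a connected subtree. Here bags containing vertex 0 are not connected in the tree, so the decomposition is invalid.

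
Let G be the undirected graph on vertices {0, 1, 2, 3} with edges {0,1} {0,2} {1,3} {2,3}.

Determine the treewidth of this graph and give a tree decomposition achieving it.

Each bag holds 3 vertices, so the decomposition has width 2, which upper-bounds the treewidth. Since 1–3–2–0–1 is a cycle in G, G is not acyclic. Forests are exactly the graphs of treewidth ≤ 1, so tw(G) ≥ 2. Hence tw(G) = 2 exactly.

Treewidth 2.
One optimal decomposition is:
Bags: B1 = {1, 2, 3}  B2 = {0, 1, 2}
Tree: B1–B2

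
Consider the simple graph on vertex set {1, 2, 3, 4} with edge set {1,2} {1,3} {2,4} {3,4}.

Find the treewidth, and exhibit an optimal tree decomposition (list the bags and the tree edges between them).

Each bag holds 3 vertices, so the decomposition has width 2, which upper-bounds the treewidth. The edges 1–2–4–3–1 form a cycle, so G is not a tree and its treewidth is at least 2. Therefore the treewidth is 2.

Treewidth 2.
One such decomposition:
Bags: B1 = {1, 2, 4}  B2 = {1, 3, 4}
Tree: B1–B2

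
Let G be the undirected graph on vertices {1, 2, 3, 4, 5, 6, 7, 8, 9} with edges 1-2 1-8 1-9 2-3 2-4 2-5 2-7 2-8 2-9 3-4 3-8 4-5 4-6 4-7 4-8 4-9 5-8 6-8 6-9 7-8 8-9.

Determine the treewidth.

3

A width-3 tree decomposition is:
Bags: B1 = {2, 4, 8, 9}  B2 = {1, 2, 8, 9}  B3 = {2, 3, 4, 8}  B4 = {2, 4, 5, 8}  B5 = {4, 6, 8, 9}  B6 = {2, 4, 7, 8}
Tree: B1–B2, B1–B3, B3–B4, B1–B5, B3–B6
Each bag holds 4 vertices, so the decomposition has width 3, which upper-bounds the treewidth. Conversely, {1, 2, 8, 9} is a clique of size 4, and the vertices of any clique must share a bag in every tree decomposition; so some bag has ≥ 4 vertices and tw(G) ≥ 3. Combining the bounds, tw(G) = 3.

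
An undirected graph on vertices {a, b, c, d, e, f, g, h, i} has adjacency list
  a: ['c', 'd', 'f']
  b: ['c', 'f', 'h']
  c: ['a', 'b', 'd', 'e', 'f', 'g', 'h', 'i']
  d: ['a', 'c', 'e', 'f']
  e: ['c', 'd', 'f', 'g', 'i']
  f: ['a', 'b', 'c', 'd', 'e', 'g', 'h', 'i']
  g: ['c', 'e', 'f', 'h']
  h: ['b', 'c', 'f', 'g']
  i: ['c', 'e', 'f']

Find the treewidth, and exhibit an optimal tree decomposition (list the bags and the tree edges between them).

Each bag holds 4 vertices, so the decomposition has width 3, which upper-bounds the treewidth. For the lower bound, the 4 vertices {c, d, e, f} are pairwise adjacent, and any tree decomposition puts a clique entirely inside one bag — forcing width ≥ 3. The upper and lower bounds meet at 3, so that is the treewidth.

Treewidth 3.
One such decomposition:
Bags: B1 = {c, d, e, f}  B2 = {c, e, f, g}  B3 = {a, c, d, f}  B4 = {c, f, g, h}  B5 = {b, c, f, h}  B6 = {c, e, f, i}
Tree: B1–B2, B1–B3, B2–B4, B4–B5, B2–B6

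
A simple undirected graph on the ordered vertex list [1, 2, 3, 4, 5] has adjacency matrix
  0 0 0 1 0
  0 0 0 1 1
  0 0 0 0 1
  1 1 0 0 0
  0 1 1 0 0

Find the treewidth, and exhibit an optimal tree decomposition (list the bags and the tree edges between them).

Treewidth 1.
One optimal decomposition is:
Bags: B1 = {3, 5}  B2 = {2, 5}  B3 = {2, 4}  B4 = {1, 4}
Tree: B1–B2, B2–B3, B3–B4

Every bag has size at most 2, so the width is 2 − 1 = 1 and tw(G) ≤ 1. Any graph with an edge has treewidth ≥ 1, and G has the edge 3–5. The upper and lower bounds meet at 1, so that is the treewidth.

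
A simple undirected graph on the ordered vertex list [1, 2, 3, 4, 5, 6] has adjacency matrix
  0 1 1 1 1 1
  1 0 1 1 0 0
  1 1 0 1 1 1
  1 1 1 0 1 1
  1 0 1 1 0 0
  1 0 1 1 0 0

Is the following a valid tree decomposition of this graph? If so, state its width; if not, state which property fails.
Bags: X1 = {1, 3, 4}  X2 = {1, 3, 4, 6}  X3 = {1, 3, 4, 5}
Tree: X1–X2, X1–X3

No — vertex 2 appears in no bag.

A tree decomposition must satisfy three properties: every vertex lies in some bag; for every edge, both endpoints lie together in some bag; and for every vertex, the bags containing it form a connected subtree. Here vertex 2 appears in no bag, so the decomposition is invalid.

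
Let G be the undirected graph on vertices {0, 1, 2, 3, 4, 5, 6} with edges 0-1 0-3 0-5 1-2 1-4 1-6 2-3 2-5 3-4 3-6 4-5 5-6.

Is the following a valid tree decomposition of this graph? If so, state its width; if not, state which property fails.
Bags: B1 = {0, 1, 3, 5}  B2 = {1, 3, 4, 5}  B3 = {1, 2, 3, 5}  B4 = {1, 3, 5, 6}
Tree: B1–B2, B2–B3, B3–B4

Vertex coverage: the bags together contain {0, 1, 2, 3, 4, 5, 6}, the full vertex set. Edge coverage: each edge of G has both endpoints in at least one bag. Running intersection: for every vertex, the bags containing it form a connected subtree. All three properties hold, so this is a valid tree decomposition of width max|bag| − 1 = 3, and hence tw(G) ≤ 3.

Yes; width 3.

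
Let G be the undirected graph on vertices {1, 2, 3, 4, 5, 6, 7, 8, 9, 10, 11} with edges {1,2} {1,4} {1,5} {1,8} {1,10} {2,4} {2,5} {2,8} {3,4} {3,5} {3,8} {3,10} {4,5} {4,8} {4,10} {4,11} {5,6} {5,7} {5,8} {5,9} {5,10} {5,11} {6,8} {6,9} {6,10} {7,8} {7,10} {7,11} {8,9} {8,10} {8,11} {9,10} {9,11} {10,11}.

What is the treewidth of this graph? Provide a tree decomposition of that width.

Each bag holds 5 vertices, so the decomposition has width 4, which upper-bounds the treewidth. On the other hand G contains the 5-clique {1, 2, 4, 5, 8}. A clique must lie in a single bag of any decomposition, so no decomposition can have width below 4. Therefore the treewidth is 4.

Treewidth 4.
Bags: B1 = {5, 8, 9, 10, 11}  B2 = {5, 7, 8, 10, 11}  B3 = {4, 5, 8, 10, 11}  B4 = {5, 6, 8, 9, 10}  B5 = {1, 4, 5, 8, 10}  B6 = {1, 2, 4, 5, 8}  B7 = {3, 4, 5, 8, 10}
Tree: B1–B2, B2–B3, B1–B4, B3–B5, B5–B6, B5–B7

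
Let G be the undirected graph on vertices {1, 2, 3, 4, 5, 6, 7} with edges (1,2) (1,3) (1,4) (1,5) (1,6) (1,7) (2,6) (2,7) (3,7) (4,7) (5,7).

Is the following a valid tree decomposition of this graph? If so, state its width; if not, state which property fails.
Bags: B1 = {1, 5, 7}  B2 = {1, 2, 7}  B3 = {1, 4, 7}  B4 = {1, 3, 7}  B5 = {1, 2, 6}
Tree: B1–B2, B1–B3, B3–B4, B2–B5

Yes; width 2.

Vertex coverage: the bags together contain {1, 2, 3, 4, 5, 6, 7}, the full vertex set. Edge coverage: each edge of G has both endpoints in at least one bag. Running intersection: for every vertex, the bags containing it form a connected subtree. All three properties hold, so this is a valid tree decomposition of width max|bag| − 1 = 2, and hence tw(G) ≤ 2.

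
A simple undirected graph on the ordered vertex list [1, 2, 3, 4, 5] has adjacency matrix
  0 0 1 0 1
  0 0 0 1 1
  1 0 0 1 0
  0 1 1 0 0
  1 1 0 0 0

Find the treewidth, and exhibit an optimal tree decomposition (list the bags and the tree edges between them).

Treewidth 2.
One such decomposition:
Bags: B1 = {2, 4, 5}  B2 = {3, 4, 5}  B3 = {1, 3, 5}
Tree: B1–B2, B2–B3

The largest bag has 3 vertices, giving width 2; this decomposition certifies tw(G) ≤ 2. The edges 5–2–4–3–1–5 form a cycle, so G is not a tree and its treewidth is at least 2. Hence tw(G) = 2 exactly.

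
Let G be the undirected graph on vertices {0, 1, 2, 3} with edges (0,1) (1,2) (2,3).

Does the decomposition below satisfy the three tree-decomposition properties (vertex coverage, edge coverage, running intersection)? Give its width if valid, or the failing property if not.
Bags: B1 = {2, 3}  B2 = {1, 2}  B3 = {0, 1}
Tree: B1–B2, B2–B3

Vertex coverage: the bags together contain {0, 1, 2, 3}, the full vertex set. Edge coverage: each edge of G has both endpoints in at least one bag. Running intersection: for every vertex, the bags containing it form a connected subtree. All three properties hold, so this is a valid tree decomposition of width max|bag| − 1 = 1, and hence tw(G) ≤ 1.

Yes; width 1.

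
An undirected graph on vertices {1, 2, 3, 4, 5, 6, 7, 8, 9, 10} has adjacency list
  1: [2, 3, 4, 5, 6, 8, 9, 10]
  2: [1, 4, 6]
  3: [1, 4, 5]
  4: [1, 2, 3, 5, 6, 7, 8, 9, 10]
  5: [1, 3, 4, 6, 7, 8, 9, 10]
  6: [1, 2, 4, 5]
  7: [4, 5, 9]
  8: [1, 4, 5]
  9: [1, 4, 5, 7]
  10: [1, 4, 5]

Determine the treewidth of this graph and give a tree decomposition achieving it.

Treewidth 3.
One optimal decomposition is:
Bags: B1 = {1, 4, 5, 6}  B2 = {1, 4, 5, 10}  B3 = {1, 4, 5, 8}  B4 = {1, 2, 4, 6}  B5 = {1, 3, 4, 5}  B6 = {1, 4, 5, 9}  B7 = {4, 5, 7, 9}
Tree: B1–B2, B1–B3, B1–B4, B3–B5, B1–B6, B6–B7

The largest bag has 4 vertices, giving width 3; this decomposition certifies tw(G) ≤ 3. On the other hand G contains the 4-clique {1, 2, 4, 6}. A clique must lie in a single bag of any decomposition, so no decomposition can have width below 3. Therefore the treewidth is 3.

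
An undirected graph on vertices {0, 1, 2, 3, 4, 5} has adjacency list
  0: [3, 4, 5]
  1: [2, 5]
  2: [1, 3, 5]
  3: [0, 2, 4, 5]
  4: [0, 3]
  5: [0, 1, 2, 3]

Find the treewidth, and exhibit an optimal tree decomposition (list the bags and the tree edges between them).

Treewidth 2.
Bags: B1 = {0, 3, 5}  B2 = {2, 3, 5}  B3 = {0, 3, 4}  B4 = {1, 2, 5}
Tree: B1–B2, B1–B3, B2–B4

Every bag has size at most 3, so the width is 3 − 1 = 2 and tw(G) ≤ 2. For the lower bound, the 3 vertices {1, 2, 5} are pairwise adjacent, and any tree decomposition puts a clique entirely inside one bag — forcing width ≥ 2. Combining the bounds, tw(G) = 2.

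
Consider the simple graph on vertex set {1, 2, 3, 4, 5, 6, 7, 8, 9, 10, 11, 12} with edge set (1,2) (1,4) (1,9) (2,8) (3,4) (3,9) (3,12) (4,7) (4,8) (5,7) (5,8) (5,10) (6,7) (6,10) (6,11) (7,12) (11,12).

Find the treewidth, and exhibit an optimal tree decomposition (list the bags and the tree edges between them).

Treewidth 3.
One such decomposition:
Bags: B1 = {6, 10, 11, 12}  B2 = {6, 7, 10, 12}  B3 = {5, 7, 10, 12}  B4 = {3, 5, 7, 12}  B5 = {3, 4, 5, 7}  B6 = {3, 4, 5, 8}  B7 = {3, 4, 8, 9}  B8 = {1, 4, 8, 9}  B9 = {1, 2, 8, 9}
Tree: B1–B2, B2–B3, B3–B4, B4–B5, B5–B6, B6–B7, B7–B8, B8–B9

Every bag has size at most 4, so the width is 4 − 1 = 3 and tw(G) ≤ 3. For the lower bound: the 4 vertex sets {6,10,11}, {12}, {7}, {3,4,5,8} are disjoint, each induces a connected subgraph, and every pair is joined by at least one edge of G. Contracting each set to a single vertex therefore yields K_{4} as a minor, and since treewidth is minor-monotone, tw(G) ≥ tw(K_{4}) = 3. Hence tw(G) = 3 exactly.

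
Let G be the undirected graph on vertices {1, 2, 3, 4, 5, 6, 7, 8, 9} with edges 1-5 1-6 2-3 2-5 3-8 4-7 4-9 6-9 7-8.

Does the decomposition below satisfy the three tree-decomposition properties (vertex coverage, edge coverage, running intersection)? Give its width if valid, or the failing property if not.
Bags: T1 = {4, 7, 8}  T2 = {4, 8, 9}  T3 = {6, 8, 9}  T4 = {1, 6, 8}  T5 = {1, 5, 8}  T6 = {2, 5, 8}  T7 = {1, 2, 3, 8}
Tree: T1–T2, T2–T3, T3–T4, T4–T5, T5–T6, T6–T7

No — bags containing vertex 1 are not connected in the tree.

A tree decomposition must satisfy three properties: every vertex lies in some bag; for every edge, both endpoints lie together in some bag; and for every vertex, the bags containing it form a connected subtree. Here bags containing vertex 1 are not connected in the tree, so the decomposition is invalid.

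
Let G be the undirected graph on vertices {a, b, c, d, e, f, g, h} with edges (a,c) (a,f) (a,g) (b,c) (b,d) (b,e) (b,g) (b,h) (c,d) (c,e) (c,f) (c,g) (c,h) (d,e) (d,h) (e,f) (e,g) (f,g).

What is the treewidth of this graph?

A width-3 tree decomposition is:
Bags: B1 = {b, c, e, g}  B2 = {b, c, d, e}  B3 = {c, e, f, g}  B4 = {b, c, d, h}  B5 = {a, c, f, g}
Tree: B1–B2, B1–B3, B2–B4, B3–B5
The largest bag has 4 vertices, giving width 3; this decomposition certifies tw(G) ≤ 3. For the lower bound, the 4 vertices {b, c, d, e} are pairwise adjacent, and any tree decomposition puts a clique entirely inside one bag — forcing width ≥ 3. Hence tw(G) = 3 exactly.

3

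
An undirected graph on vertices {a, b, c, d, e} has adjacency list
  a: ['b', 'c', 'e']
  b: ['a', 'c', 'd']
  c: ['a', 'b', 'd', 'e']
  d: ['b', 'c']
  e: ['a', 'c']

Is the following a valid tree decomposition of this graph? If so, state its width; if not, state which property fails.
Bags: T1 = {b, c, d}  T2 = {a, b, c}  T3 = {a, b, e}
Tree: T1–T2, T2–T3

A tree decomposition must satisfy three properties: every vertex lies in some bag; for every edge, both endpoints lie together in some bag; and for every vertex, the bags containing it form a connected subtree. Here edge (c,e) lies in no bag, so the decomposition is invalid.

No — edge (c,e) lies in no bag.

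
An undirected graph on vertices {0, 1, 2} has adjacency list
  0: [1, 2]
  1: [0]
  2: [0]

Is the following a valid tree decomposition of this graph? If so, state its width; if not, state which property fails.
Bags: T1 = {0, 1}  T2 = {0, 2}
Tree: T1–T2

Yes; width 1.

Checking the three conditions: (i) the bags cover all of {0, 1, 2}; (ii) for each edge, some bag contains both endpoints; (iii) the bags containing any fixed vertex form a subtree. All hold, so the decomposition is valid with width 2 − 1 = 1.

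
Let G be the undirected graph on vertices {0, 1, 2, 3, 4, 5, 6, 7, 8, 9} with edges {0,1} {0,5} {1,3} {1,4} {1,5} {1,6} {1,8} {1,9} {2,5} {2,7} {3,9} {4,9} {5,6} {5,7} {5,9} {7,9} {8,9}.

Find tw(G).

2

A width-2 tree decomposition is:
Bags: B1 = {1, 5, 9}  B2 = {1, 5, 6}  B3 = {5, 7, 9}  B4 = {1, 4, 9}  B5 = {0, 1, 5}  B6 = {1, 3, 9}  B7 = {2, 5, 7}  B8 = {1, 8, 9}
Tree: B1–B2, B1–B3, B1–B4, B2–B5, B4–B6, B3–B7, B6–B8
The largest bag has 3 vertices, giving width 2; this decomposition certifies tw(G) ≤ 2. On the other hand G contains the 3-clique {0, 1, 5}. A clique must lie in a single bag of any decomposition, so no decomposition can have width below 2. Hence tw(G) = 2 exactly.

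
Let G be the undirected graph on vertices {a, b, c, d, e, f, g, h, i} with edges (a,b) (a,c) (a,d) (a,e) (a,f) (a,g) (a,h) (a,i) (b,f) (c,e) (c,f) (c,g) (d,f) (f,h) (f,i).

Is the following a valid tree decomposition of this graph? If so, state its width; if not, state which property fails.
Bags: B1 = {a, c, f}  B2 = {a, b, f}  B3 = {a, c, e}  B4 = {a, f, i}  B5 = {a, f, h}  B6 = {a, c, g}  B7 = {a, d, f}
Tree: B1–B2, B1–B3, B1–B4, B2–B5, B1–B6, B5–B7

Yes; width 2.

Checking the three conditions: (i) the bags cover all of {a, b, c, d, e, f, g, h, i}; (ii) for each edge, some bag contains both endpoints; (iii) the bags containing any fixed vertex form a subtree. All hold, so the decomposition is valid with width 3 − 1 = 2.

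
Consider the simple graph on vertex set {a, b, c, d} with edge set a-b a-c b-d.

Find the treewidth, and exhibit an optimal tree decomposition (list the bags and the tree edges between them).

Treewidth 1.
One such decomposition:
Bags: B1 = {b, d}  B2 = {a, b}  B3 = {a, c}
Tree: B1–B2, B2–B3

Every bag has size at most 2, so the width is 2 − 1 = 1 and tw(G) ≤ 1. Any graph with an edge has treewidth ≥ 1, and G has the edge d–b. Hence tw(G) = 1 exactly.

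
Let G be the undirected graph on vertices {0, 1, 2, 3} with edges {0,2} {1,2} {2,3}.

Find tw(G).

A width-1 tree decomposition is:
Bags: B1 = {0, 2}  B2 = {2, 3}  B3 = {1, 2}
Tree: B1–B2, B1–B3
Every bag has size at most 2, so the width is 2 − 1 = 1 and tw(G) ≤ 1. Any graph with an edge has treewidth ≥ 1, and G has the edge 0–2. Combining the bounds, tw(G) = 1.

1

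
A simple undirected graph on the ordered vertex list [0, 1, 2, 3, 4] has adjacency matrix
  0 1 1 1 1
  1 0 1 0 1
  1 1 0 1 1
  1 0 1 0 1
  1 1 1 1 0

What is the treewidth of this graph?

3

A width-3 tree decomposition is:
Bags: B1 = {0, 2, 3, 4}  B2 = {0, 1, 2, 4}
Tree: B1–B2
The largest bag has 4 vertices, giving width 3; this decomposition certifies tw(G) ≤ 3. Conversely, {0, 1, 2, 4} is a clique of size 4, and the vertices of any clique must share a bag in every tree decomposition; so some bag has ≥ 4 vertices and tw(G) ≥ 3. The upper and lower bounds meet at 3, so that is the treewidth.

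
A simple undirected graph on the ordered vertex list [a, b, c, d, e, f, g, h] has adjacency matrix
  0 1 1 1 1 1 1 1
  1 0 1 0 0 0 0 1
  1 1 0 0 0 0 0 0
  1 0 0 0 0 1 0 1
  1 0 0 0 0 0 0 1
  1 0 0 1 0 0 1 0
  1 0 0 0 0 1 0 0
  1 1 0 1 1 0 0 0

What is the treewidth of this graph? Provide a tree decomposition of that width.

Treewidth 2.
Bags: B1 = {a, d, f}  B2 = {a, d, h}  B3 = {a, e, h}  B4 = {a, b, h}  B5 = {a, b, c}  B6 = {a, f, g}
Tree: B1–B2, B2–B3, B3–B4, B4–B5, B1–B6

Every bag has size at most 3, so the width is 3 − 1 = 2 and tw(G) ≤ 2. On the other hand G contains the 3-clique {a, f, g}. A clique must lie in a single bag of any decomposition, so no decomposition can have width below 2. Combining the bounds, tw(G) = 2.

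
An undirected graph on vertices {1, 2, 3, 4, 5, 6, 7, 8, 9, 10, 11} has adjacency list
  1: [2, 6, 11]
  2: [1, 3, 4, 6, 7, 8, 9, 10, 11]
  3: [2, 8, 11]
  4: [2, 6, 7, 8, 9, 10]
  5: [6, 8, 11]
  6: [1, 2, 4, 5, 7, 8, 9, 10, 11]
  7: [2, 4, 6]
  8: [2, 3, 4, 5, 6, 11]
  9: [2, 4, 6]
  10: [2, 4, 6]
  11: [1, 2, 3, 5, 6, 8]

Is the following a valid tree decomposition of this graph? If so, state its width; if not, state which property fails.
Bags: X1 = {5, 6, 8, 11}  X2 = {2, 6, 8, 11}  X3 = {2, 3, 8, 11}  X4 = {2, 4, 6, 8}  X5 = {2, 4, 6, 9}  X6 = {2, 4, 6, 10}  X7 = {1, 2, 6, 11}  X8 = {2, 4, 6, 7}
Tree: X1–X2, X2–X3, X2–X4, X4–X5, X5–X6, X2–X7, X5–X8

Yes; width 3.

Checking the three conditions: (i) the bags cover all of {1, 2, 3, 4, 5, 6, 7, 8, 9, 10, 11}; (ii) for each edge, some bag contains both endpoints; (iii) the bags containing any fixed vertex form a subtree. All hold, so the decomposition is valid with width 4 − 1 = 3.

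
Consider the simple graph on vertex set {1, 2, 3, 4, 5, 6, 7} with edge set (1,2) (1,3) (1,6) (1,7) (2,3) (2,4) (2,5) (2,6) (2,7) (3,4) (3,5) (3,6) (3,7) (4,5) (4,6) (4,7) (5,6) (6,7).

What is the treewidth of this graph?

4

A width-4 tree decomposition is:
Bags: B1 = {2, 3, 4, 6, 7}  B2 = {2, 3, 4, 5, 6}  B3 = {1, 2, 3, 6, 7}
Tree: B1–B2, B1–B3
Every bag has size at most 5, so the width is 5 − 1 = 4 and tw(G) ≤ 4. On the other hand G contains the 5-clique {1, 2, 3, 6, 7}. A clique must lie in a single bag of any decomposition, so no decomposition can have width below 4. The upper and lower bounds meet at 4, so that is the treewidth.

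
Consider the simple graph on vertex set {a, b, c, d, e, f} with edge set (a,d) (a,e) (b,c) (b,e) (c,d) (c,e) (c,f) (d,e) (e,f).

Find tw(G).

2

A width-2 tree decomposition is:
Bags: B1 = {b, c, e}  B2 = {c, d, e}  B3 = {a, d, e}  B4 = {c, e, f}
Tree: B1–B2, B2–B3, B2–B4
Every bag has size at most 3, so the width is 3 − 1 = 2 and tw(G) ≤ 2. Conversely, {c, d, e} is a clique of size 3, and the vertices of any clique must share a bag in every tree decomposition; so some bag has ≥ 3 vertices and tw(G) ≥ 2. The upper and lower bounds meet at 2, so that is the treewidth.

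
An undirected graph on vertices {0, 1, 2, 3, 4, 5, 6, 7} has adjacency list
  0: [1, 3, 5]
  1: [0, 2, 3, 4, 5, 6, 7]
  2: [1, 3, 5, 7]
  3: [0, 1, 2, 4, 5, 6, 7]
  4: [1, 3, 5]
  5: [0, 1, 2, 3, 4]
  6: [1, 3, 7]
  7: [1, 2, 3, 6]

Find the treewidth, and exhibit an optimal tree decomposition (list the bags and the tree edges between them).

Each bag holds 4 vertices, so the decomposition has width 3, which upper-bounds the treewidth. Conversely, {0, 1, 3, 5} is a clique of size 4, and the vertices of any clique must share a bag in every tree decomposition; so some bag has ≥ 4 vertices and tw(G) ≥ 3. Therefore the treewidth is 3.

Treewidth 3.
One optimal decomposition is:
Bags: B1 = {1, 2, 3, 5}  B2 = {1, 2, 3, 7}  B3 = {1, 3, 4, 5}  B4 = {1, 3, 6, 7}  B5 = {0, 1, 3, 5}
Tree: B1–B2, B1–B3, B2–B4, B1–B5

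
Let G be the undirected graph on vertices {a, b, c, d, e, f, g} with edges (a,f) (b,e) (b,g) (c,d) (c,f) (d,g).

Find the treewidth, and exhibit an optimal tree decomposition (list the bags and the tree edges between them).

Every bag has size at most 2, so the width is 2 − 1 = 1 and tw(G) ≤ 1. G has an edge, so its treewidth is at least 1. Therefore the treewidth is 1.

Treewidth 1.
Bags: B1 = {b, e}  B2 = {b, g}  B3 = {d, g}  B4 = {c, d}  B5 = {c, f}  B6 = {a, f}
Tree: B1–B2, B2–B3, B3–B4, B4–B5, B5–B6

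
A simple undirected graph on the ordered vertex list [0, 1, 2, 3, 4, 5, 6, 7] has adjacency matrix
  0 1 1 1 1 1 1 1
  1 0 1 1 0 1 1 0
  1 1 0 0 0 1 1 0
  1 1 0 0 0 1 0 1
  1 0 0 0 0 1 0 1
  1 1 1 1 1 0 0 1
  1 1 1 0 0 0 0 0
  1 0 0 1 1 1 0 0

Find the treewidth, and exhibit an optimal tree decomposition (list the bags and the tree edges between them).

Treewidth 3.
Bags: B1 = {0, 3, 5, 7}  B2 = {0, 1, 3, 5}  B3 = {0, 1, 2, 5}  B4 = {0, 4, 5, 7}  B5 = {0, 1, 2, 6}
Tree: B1–B2, B2–B3, B1–B4, B3–B5

Each bag holds 4 vertices, so the decomposition has width 3, which upper-bounds the treewidth. For the lower bound, the 4 vertices {0, 1, 2, 5} are pairwise adjacent, and any tree decomposition puts a clique entirely inside one bag — forcing width ≥ 3. Hence tw(G) = 3 exactly.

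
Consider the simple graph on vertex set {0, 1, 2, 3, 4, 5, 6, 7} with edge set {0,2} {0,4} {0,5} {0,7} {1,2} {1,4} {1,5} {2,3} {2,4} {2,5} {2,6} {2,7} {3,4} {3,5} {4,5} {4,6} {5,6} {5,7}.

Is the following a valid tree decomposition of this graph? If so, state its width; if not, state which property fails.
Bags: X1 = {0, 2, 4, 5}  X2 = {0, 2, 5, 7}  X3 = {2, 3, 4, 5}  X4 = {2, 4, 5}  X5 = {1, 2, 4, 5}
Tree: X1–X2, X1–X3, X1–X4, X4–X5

A tree decomposition must satisfy three properties: every vertex lies in some bag; for every edge, both endpoints lie together in some bag; and for every vertex, the bags containing it form a connected subtree. Here vertex 6 appears in no bag, so the decomposition is invalid.

No — vertex 6 appears in no bag.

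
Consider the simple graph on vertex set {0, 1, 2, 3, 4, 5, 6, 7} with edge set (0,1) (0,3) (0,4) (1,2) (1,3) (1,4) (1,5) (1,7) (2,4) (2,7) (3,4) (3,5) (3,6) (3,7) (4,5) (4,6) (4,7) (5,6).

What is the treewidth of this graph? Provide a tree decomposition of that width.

Every bag has size at most 4, so the width is 4 − 1 = 3 and tw(G) ≤ 3. On the other hand G contains the 4-clique {1, 2, 4, 7}. A clique must lie in a single bag of any decomposition, so no decomposition can have width below 3. Combining the bounds, tw(G) = 3.

Treewidth 3.
Bags: B1 = {1, 3, 4, 7}  B2 = {0, 1, 3, 4}  B3 = {1, 3, 4, 5}  B4 = {1, 2, 4, 7}  B5 = {3, 4, 5, 6}
Tree: B1–B2, B2–B3, B1–B4, B3–B5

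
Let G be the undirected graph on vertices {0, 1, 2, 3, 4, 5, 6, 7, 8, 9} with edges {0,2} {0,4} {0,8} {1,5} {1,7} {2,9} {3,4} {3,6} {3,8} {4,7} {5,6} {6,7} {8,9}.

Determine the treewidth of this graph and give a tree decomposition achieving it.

Treewidth 2.
One optimal decomposition is:
Bags: B1 = {1, 5, 6}  B2 = {1, 6, 7}  B3 = {3, 6, 7}  B4 = {3, 4, 7}  B5 = {3, 4, 8}  B6 = {0, 4, 8}  B7 = {0, 8, 9}  B8 = {0, 2, 9}
Tree: B1–B2, B2–B3, B3–B4, B4–B5, B5–B6, B6–B7, B7–B8

Every bag has size at most 3, so the width is 3 − 1 = 2 and tw(G) ≤ 2. The edges 5–1–7–6–5 form a cycle, so G is not a tree and its treewidth is at least 2. Hence tw(G) = 2 exactly.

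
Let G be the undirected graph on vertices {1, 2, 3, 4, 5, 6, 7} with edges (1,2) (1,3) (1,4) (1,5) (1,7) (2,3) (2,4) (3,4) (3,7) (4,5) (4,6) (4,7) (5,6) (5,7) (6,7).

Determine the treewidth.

3

A width-3 tree decomposition is:
Bags: B1 = {1, 4, 5, 7}  B2 = {1, 3, 4, 7}  B3 = {1, 2, 3, 4}  B4 = {4, 5, 6, 7}
Tree: B1–B2, B2–B3, B1–B4
Each bag holds 4 vertices, so the decomposition has width 3, which upper-bounds the treewidth. On the other hand G contains the 4-clique {1, 2, 3, 4}. A clique must lie in a single bag of any decomposition, so no decomposition can have width below 3. Hence tw(G) = 3 exactly.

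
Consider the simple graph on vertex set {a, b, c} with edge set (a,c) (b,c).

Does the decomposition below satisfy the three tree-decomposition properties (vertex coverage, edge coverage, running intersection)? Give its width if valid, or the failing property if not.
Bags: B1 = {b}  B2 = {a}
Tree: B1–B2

No — vertex c appears in no bag.

A tree decomposition must satisfy three properties: every vertex lies in some bag; for every edge, both endpoints lie together in some bag; and for every vertex, the bags containing it form a connected subtree. Here vertex c appears in no bag, so the decomposition is invalid.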